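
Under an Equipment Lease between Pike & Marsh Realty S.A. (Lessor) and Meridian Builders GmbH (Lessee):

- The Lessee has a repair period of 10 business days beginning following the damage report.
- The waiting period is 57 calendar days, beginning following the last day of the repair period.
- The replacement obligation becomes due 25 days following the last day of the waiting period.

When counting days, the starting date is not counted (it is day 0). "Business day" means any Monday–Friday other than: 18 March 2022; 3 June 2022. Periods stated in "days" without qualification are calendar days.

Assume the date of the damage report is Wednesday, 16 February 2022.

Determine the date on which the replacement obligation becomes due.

The last day of the repair period: counting 10 business days from Wednesday, 16 February 2022 (Feb 17, Feb 18, Feb 21, Feb 22, Feb 23, Feb 24, Feb 25, Feb 28, Mar 1, Mar 2, skipping weekends) reaches Wednesday, 2 March 2022.
Adding 57 calendar days to 2 March 2022 gives 28 April 2022, which is the last day of the waiting period.
Adding 25 calendar days to 28 April 2022 gives 23 May 2022, which is the date on which the replacement obligation becomes due.

23 May 2022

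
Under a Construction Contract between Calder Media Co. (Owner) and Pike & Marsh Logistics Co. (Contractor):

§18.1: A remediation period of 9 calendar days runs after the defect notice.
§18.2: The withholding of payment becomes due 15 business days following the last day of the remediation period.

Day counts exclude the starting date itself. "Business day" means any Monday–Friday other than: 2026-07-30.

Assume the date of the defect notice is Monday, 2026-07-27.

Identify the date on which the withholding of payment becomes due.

2026-08-26

The last day of the remediation period: 2026-07-27 + 9 days = 2026-08-05.
The date on which the withholding of payment becomes due: 15 business days after Wednesday, 2026-08-05, skipping weekends — Aug 6, Aug 7, Aug 10, Aug 11, …, Aug 24, Aug 25, Aug 26 — lands on Wednesday, 2026-08-26.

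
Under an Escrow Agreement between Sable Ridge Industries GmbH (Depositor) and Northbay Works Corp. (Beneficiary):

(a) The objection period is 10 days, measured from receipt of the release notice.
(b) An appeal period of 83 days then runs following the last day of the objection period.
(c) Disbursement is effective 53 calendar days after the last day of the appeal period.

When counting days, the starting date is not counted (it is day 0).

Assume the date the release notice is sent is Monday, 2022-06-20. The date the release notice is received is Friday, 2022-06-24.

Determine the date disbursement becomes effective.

2022-11-17

The last day of the objection period: 2022-06-24 + 10 days = 2022-07-04.
The last day of the appeal period: 83 calendar days after 2022-07-04 is 2022-09-25.
Adding 53 calendar days to 2022-09-25 gives 2022-11-17, which is the date disbursement becomes effective.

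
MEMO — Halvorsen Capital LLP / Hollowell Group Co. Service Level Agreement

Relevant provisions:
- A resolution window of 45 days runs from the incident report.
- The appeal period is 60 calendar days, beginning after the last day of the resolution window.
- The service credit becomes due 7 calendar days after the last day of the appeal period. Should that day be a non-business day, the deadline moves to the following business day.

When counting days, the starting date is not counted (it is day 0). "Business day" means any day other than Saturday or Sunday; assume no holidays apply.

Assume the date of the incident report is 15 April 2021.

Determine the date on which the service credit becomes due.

Adding 45 calendar days to 15 April 2021 gives 30 May 2021, which is the last day of the resolution window.
The last day of the appeal period: 30 May 2021 + 60 days = 29 July 2021.
The date on which the service credit becomes due: 29 July 2021 + 7 days = 5 August 2021. 5 August 2021 is a Thursday, so no roll-forward applies.

5 August 2021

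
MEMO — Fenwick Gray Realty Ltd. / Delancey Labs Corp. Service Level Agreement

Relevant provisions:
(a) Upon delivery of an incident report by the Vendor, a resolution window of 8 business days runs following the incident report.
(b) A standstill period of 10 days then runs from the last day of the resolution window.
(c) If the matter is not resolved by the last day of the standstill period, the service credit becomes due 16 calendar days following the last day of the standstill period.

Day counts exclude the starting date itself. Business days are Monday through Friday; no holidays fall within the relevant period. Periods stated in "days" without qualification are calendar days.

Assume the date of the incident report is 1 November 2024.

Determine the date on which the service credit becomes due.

9 December 2024

The last day of the resolution window: 8 business days after Friday, 1 November 2024, skipping weekends — Nov 4, Nov 5, Nov 6, Nov 7, Nov 8, Nov 11, Nov 12, Nov 13 — lands on Wednesday, 13 November 2024.
The last day of the standstill period: 10 calendar days after 13 November 2024 is 23 November 2024.
The date on which the service credit becomes due: 23 November 2024 + 16 days = 9 December 2024.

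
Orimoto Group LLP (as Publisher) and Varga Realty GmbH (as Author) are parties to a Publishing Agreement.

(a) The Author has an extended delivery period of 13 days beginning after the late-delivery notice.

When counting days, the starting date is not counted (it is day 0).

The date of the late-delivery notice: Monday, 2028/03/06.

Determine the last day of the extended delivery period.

The last day of the extended delivery period: 13 calendar days after 2028/03/06 is 2028/03/19.

2028/03/19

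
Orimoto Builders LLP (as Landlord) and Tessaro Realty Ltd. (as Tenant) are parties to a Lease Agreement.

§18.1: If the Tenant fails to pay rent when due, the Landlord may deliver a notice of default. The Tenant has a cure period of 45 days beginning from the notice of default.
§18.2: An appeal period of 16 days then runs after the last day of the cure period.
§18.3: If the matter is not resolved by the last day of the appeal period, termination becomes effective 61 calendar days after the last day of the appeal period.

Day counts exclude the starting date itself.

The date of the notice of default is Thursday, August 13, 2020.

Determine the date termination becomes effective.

Adding 45 calendar days to August 13, 2020 gives September 27, 2020, which is the last day of the cure period.
The last day of the appeal period: September 27, 2020 + 16 days = October 13, 2020.
The date termination becomes effective: October 13, 2020 + 61 days = December 13, 2020.

December 13, 2020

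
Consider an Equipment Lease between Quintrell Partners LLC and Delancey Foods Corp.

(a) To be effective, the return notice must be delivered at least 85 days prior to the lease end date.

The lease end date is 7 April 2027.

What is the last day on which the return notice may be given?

7 April 2027 minus 85 days is 12 January 2027.

12 January 2027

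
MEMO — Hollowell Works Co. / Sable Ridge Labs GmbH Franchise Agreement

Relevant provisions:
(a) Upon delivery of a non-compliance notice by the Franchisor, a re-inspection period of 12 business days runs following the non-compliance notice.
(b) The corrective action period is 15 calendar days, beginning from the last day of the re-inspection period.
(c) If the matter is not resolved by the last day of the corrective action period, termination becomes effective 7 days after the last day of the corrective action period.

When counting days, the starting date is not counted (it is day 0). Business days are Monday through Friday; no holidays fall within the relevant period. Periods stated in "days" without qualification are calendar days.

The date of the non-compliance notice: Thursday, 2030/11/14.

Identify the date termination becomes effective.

From Thursday, 2030/11/14, 12 business days (Nov 15, Nov 18, Nov 19, Nov 20, …, Nov 28, Nov 29, Dec 2, skipping weekends) brings us to Monday, 2030/12/02, which is the last day of the re-inspection period.
The last day of the corrective action period: 2030/12/02 + 15 days = 2030/12/17.
The date termination becomes effective: 7 calendar days after 2030/12/17 is 2030/12/24.

2030/12/24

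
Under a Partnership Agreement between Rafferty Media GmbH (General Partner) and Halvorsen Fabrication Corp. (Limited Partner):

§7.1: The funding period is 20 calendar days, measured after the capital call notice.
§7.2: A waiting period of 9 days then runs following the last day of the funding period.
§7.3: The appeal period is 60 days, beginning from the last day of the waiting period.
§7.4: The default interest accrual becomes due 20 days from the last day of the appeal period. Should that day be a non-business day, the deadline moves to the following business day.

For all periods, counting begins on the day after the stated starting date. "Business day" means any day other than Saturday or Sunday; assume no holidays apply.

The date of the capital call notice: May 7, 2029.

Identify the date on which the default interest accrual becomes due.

August 24, 2029

The last day of the funding period: 20 calendar days after May 7, 2029 is May 27, 2029.
The last day of the waiting period: May 27, 2029 + 9 days = June 5, 2029.
Adding 60 calendar days to June 5, 2029 gives August 4, 2029, which is the last day of the appeal period.
The date on which the default interest accrual becomes due: 20 calendar days after August 4, 2029 is August 24, 2029. August 24, 2029 is a Friday, so no roll-forward applies.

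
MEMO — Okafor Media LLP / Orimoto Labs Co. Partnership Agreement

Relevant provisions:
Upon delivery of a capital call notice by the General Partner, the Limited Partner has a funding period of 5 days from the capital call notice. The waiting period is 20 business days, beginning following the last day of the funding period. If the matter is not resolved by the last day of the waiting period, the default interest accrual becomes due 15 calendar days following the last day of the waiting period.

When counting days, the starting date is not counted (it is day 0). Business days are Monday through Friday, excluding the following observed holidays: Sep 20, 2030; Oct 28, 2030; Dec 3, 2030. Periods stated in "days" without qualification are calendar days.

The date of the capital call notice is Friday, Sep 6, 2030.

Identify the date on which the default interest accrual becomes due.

Oct 25, 2030

Adding 5 calendar days to Sep 6, 2030 gives Sep 11, 2030, which is the last day of the funding period.
The last day of the waiting period: counting 20 business days from Wednesday, Sep 11, 2030 (Sep 12, Sep 13, Sep 16, Sep 17, …, Oct 8, Oct 9, Oct 10, skipping weekends and the listed holiday on Sep 20) reaches Thursday, Oct 10, 2030.
Adding 15 calendar days to Oct 10, 2030 gives Oct 25, 2030, which is the date on which the default interest accrual becomes due.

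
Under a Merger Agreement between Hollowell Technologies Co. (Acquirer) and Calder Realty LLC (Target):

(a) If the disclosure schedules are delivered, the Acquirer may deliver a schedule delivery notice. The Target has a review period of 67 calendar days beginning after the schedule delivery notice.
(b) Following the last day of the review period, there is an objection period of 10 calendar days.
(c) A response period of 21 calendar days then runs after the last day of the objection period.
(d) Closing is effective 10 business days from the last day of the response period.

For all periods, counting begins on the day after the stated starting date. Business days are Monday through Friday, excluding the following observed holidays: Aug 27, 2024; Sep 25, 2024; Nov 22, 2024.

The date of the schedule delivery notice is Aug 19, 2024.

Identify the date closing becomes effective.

The last day of the review period: 67 calendar days after Aug 19, 2024 is Oct 25, 2024.
The last day of the objection period: Oct 25, 2024 + 10 days = Nov 4, 2024.
The last day of the response period: Nov 4, 2024 + 21 days = Nov 25, 2024.
The date closing becomes effective: counting 10 business days from Monday, Nov 25, 2024 (Nov 26, Nov 27, Nov 28, Nov 29, Dec 2, Dec 3, Dec 4, Dec 5, Dec 6, Dec 9, skipping weekends) reaches Monday, Dec 9, 2024.

Dec 9, 2024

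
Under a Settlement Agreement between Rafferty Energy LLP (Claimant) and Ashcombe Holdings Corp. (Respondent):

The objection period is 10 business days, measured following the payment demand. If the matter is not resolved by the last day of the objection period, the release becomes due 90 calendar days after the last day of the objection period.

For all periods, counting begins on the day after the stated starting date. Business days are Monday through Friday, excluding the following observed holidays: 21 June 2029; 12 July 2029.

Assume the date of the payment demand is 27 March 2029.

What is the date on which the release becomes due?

From Tuesday, 27 March 2029, 10 business days (Mar 28, Mar 29, Mar 30, Apr 2, Apr 3, Apr 4, Apr 5, Apr 6, Apr 9, Apr 10, skipping weekends) brings us to Tuesday, 10 April 2029, which is the last day of the objection period.
Adding 90 calendar days to 10 April 2029 gives 9 July 2029, which is the date on which the release becomes due.

9 July 2029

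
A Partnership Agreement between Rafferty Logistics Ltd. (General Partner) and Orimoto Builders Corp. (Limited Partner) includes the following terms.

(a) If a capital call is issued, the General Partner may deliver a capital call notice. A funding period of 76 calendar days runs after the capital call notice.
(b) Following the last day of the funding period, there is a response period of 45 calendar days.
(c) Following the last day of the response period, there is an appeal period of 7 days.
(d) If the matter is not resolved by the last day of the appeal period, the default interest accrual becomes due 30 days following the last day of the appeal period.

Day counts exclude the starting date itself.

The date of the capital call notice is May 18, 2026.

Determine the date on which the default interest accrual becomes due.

The last day of the funding period: May 18, 2026 + 76 days = Aug 2, 2026.
The last day of the response period: Aug 2, 2026 + 45 days = Sep 16, 2026.
The last day of the appeal period: Sep 16, 2026 + 7 days = Sep 23, 2026.
The date on which the default interest accrual becomes due: 30 calendar days after Sep 23, 2026 is Oct 23, 2026.

Oct 23, 2026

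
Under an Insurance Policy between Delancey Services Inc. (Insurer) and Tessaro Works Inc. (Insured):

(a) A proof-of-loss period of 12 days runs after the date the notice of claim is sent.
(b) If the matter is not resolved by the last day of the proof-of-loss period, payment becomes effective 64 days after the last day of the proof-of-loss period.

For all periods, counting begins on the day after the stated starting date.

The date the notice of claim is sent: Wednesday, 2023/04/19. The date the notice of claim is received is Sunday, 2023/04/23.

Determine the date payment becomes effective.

Adding 12 calendar days to 2023/04/19 gives 2023/05/01, which is the last day of the proof-of-loss period.
Adding 64 calendar days to 2023/05/01 gives 2023/07/04, which is the date payment becomes effective.

2023/07/04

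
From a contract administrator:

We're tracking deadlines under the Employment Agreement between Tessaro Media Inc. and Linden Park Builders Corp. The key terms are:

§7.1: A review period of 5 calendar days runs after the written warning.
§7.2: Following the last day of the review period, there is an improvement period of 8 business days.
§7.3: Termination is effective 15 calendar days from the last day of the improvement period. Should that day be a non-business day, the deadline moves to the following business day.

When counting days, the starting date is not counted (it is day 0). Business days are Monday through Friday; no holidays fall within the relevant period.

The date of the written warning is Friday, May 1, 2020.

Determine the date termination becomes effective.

Jun 2, 2020

The last day of the review period: May 1, 2020 + 5 days = May 6, 2020.
The last day of the improvement period: 8 business days after Wednesday, May 6, 2020, skipping weekends — May 7, May 8, May 11, May 12, May 13, May 14, May 15, May 18 — lands on Monday, May 18, 2020.
The date termination becomes effective: May 18, 2020 + 15 days = Jun 2, 2020. Jun 2, 2020 is a Tuesday, so no roll-forward applies.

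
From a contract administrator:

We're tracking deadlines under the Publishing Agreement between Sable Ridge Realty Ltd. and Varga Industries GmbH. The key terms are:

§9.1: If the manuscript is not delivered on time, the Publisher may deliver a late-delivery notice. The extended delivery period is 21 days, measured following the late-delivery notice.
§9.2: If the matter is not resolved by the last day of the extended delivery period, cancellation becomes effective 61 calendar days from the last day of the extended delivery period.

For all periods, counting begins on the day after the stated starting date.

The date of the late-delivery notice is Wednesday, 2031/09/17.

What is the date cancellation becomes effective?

Adding 21 calendar days to 2031/09/17 gives 2031/10/08, which is the last day of the extended delivery period.
The date cancellation becomes effective: 61 calendar days after 2031/10/08 is 2031/12/08.

2031/12/08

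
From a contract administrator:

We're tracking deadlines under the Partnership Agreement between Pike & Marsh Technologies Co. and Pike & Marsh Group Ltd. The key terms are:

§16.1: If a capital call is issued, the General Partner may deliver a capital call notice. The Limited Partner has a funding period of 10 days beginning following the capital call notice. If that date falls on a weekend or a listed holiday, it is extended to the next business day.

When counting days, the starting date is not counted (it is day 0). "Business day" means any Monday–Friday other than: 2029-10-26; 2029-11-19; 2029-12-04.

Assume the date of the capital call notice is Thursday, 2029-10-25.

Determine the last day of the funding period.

The last day of the funding period: 2029-10-25 + 10 days = 2029-11-04. That falls on a Sunday, so it rolls to the next business day, Monday, 2029-11-05.

2029-11-05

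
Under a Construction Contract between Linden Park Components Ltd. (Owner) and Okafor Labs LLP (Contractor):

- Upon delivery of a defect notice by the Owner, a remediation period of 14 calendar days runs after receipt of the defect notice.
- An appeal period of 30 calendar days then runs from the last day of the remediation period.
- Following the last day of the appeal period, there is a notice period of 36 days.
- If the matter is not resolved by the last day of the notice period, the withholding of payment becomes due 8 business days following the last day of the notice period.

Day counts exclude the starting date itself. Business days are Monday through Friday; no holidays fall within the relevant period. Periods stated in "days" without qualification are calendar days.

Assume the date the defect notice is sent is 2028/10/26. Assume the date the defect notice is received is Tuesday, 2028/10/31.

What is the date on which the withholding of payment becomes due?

The last day of the remediation period: 14 calendar days after 2028/10/31 is 2028/11/14.
Adding 30 calendar days to 2028/11/14 gives 2028/12/14, which is the last day of the appeal period.
Adding 36 calendar days to 2028/12/14 gives 2029/01/19, which is the last day of the notice period.
From Friday, 2029/01/19, 8 business days (Jan 22, Jan 23, Jan 24, Jan 25, Jan 26, Jan 29, Jan 30, Jan 31, skipping weekends) brings us to Wednesday, 2029/01/31, which is the date on which the withholding of payment becomes due.

2029/01/31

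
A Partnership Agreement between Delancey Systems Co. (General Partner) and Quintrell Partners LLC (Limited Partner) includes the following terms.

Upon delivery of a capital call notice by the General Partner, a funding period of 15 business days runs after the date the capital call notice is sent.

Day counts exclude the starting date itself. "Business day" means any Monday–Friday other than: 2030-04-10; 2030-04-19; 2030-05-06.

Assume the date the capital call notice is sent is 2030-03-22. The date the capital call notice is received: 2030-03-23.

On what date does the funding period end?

The last day of the funding period: 15 business days after Friday, 2030-03-22, skipping weekends and the listed holiday on Apr 10 — Mar 25, Mar 26, Mar 27, Mar 28, …, Apr 11, Apr 12, Apr 15 — lands on Monday, 2030-04-15.

2030-04-15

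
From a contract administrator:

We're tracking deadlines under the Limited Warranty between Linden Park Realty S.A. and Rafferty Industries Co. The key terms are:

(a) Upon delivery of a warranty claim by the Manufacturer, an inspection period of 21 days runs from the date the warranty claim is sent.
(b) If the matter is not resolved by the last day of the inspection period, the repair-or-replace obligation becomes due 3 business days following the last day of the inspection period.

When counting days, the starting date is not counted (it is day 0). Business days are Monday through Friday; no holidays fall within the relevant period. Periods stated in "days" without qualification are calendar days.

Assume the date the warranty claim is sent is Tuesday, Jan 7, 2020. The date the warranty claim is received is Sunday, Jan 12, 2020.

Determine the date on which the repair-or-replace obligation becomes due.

Jan 31, 2020

Adding 21 calendar days to Jan 7, 2020 gives Jan 28, 2020, which is the last day of the inspection period.
The date on which the repair-or-replace obligation becomes due: counting 3 business days from Tuesday, Jan 28, 2020 (Jan 29, Jan 30, Jan 31, skipping weekends) reaches Friday, Jan 31, 2020.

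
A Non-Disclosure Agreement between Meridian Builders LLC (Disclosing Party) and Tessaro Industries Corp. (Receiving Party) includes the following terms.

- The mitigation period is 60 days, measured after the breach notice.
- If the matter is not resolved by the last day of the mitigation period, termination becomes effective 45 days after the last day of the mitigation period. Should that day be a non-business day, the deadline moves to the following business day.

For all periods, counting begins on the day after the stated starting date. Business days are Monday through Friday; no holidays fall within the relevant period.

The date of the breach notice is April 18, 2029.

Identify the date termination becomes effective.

The last day of the mitigation period: 60 calendar days after April 18, 2029 is June 17, 2029.
Adding 45 calendar days to June 17, 2029 gives August 1, 2029, which is the date termination becomes effective. August 1, 2029 is a Wednesday, so no roll-forward applies.

August 1, 2029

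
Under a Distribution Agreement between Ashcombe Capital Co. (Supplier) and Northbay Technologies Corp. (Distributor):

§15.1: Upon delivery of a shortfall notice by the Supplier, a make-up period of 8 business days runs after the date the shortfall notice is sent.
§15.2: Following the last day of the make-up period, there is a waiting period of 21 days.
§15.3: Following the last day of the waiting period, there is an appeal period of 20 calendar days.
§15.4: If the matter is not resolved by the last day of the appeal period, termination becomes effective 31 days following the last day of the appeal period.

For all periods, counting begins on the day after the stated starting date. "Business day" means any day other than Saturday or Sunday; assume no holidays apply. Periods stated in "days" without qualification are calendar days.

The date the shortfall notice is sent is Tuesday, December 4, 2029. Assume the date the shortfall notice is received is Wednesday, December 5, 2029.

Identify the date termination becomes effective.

February 24, 2030

The last day of the make-up period: counting 8 business days from Tuesday, December 4, 2029 (Dec 5, Dec 6, Dec 7, Dec 10, Dec 11, Dec 12, Dec 13, Dec 14, skipping weekends) reaches Friday, December 14, 2029.
The last day of the waiting period: 21 calendar days after December 14, 2029 is January 4, 2030.
The last day of the appeal period: 20 calendar days after January 4, 2030 is January 24, 2030.
Adding 31 calendar days to January 24, 2030 gives February 24, 2030, which is the date termination becomes effective.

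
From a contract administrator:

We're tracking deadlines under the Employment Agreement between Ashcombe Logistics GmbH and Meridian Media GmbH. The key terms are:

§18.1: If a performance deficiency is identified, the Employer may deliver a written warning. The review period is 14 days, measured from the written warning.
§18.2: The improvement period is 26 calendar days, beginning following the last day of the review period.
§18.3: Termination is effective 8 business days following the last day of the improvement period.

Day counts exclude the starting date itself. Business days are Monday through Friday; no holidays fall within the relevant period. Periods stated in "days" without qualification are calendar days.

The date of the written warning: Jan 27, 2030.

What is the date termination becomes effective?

The last day of the review period: Jan 27, 2030 + 14 days = Feb 10, 2030.
The last day of the improvement period: 26 calendar days after Feb 10, 2030 is Mar 8, 2030.
The date termination becomes effective: 8 business days after Friday, Mar 8, 2030, skipping weekends — Mar 11, Mar 12, Mar 13, Mar 14, Mar 15, Mar 18, Mar 19, Mar 20 — lands on Wednesday, Mar 20, 2030.

Mar 20, 2030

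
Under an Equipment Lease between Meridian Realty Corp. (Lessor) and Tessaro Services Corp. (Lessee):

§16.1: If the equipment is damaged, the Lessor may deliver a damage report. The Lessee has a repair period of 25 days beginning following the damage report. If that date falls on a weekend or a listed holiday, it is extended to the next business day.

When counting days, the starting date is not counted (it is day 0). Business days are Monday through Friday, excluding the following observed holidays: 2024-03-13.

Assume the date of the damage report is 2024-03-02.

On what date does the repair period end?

2024-03-27

The last day of the repair period: 25 calendar days after 2024-03-02 is 2024-03-27. 2024-03-27 is a Wednesday and is not a listed holiday, so no roll-forward applies.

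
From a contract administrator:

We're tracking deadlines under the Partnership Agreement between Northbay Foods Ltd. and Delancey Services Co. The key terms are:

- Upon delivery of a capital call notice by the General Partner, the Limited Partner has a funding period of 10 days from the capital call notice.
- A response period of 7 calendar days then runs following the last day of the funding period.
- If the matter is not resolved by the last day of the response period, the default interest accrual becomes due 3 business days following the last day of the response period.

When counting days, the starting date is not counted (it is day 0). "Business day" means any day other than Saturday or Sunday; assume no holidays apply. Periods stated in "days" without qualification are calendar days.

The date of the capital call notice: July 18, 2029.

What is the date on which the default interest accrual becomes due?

August 8, 2029

The last day of the funding period: July 18, 2029 + 10 days = July 28, 2029.
Adding 7 calendar days to July 28, 2029 gives August 4, 2029, which is the last day of the response period.
The date on which the default interest accrual becomes due: counting 3 business days from Saturday, August 4, 2029 (Aug 6, Aug 7, Aug 8, skipping weekends) reaches Wednesday, August 8, 2029.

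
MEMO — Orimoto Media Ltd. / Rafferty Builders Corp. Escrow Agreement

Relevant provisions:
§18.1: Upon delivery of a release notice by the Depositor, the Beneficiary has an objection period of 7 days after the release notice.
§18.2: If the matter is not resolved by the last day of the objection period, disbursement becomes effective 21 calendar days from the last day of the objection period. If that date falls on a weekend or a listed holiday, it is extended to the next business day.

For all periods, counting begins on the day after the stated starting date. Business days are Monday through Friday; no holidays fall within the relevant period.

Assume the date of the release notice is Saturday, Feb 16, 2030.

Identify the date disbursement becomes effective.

Mar 18, 2030

The last day of the objection period: 7 calendar days after Feb 16, 2030 is Feb 23, 2030.
Adding 21 calendar days to Feb 23, 2030 gives Mar 16, 2030, which is the date disbursement becomes effective. That falls on a Saturday, so it rolls to the next business day, Monday, Mar 18, 2030.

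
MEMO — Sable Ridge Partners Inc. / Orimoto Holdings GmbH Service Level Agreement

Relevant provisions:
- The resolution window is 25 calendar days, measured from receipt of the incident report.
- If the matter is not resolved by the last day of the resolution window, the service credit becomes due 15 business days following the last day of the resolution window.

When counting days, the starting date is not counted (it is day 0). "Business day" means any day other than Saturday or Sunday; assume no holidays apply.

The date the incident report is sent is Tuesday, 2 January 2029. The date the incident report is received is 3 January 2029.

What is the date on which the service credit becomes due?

16 February 2029

Adding 25 calendar days to 3 January 2029 gives 28 January 2029, which is the last day of the resolution window.
The date on which the service credit becomes due: counting 15 business days from Sunday, 28 January 2029 (Jan 29, Jan 30, Jan 31, Feb 1, …, Feb 14, Feb 15, Feb 16, skipping weekends) reaches Friday, 16 February 2029.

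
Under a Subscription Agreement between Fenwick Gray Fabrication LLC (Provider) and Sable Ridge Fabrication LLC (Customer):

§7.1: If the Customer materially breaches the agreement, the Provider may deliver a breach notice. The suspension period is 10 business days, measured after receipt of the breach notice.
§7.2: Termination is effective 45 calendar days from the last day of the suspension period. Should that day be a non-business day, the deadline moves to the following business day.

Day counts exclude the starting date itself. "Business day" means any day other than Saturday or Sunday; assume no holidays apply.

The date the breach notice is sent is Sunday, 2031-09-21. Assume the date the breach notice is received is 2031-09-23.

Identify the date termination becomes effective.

2031-11-21

The last day of the suspension period: 10 business days after Tuesday, 2031-09-23, skipping weekends — Sep 24, Sep 25, Sep 26, Sep 29, Sep 30, Oct 1, Oct 2, Oct 3, Oct 6, Oct 7 — lands on Tuesday, 2031-10-07.
The date termination becomes effective: 45 calendar days after 2031-10-07 is 2031-11-21. 2031-11-21 is a Friday, so no roll-forward applies.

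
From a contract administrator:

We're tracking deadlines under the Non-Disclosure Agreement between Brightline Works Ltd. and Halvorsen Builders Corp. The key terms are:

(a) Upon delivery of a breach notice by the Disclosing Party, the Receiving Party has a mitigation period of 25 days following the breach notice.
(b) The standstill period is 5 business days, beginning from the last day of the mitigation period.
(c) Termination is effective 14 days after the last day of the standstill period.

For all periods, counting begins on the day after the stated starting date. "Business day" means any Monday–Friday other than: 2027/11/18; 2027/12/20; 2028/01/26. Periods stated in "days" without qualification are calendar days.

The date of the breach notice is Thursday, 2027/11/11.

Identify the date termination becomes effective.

The last day of the mitigation period: 2027/11/11 + 25 days = 2027/12/06.
The last day of the standstill period: 5 business days after Monday, 2027/12/06, skipping weekends — Dec 7, Dec 8, Dec 9, Dec 10, Dec 13 — lands on Monday, 2027/12/13.
The date termination becomes effective: 14 calendar days after 2027/12/13 is 2027/12/27.

2027/12/27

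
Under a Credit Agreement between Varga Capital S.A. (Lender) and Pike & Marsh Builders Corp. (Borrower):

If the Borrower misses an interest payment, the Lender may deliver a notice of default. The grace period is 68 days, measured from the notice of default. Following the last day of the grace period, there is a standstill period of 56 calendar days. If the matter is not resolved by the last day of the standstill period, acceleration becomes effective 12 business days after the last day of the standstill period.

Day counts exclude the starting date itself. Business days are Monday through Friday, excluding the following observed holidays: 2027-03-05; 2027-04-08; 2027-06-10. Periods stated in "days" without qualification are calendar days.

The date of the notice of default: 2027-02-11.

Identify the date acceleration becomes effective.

The last day of the grace period: 68 calendar days after 2027-02-11 is 2027-04-20.
The last day of the standstill period: 56 calendar days after 2027-04-20 is 2027-06-15.
From Tuesday, 2027-06-15, 12 business days (Jun 16, Jun 17, Jun 18, Jun 21, …, Jun 29, Jun 30, Jul 1, skipping weekends) brings us to Thursday, 2027-07-01, which is the date acceleration becomes effective.

2027-07-01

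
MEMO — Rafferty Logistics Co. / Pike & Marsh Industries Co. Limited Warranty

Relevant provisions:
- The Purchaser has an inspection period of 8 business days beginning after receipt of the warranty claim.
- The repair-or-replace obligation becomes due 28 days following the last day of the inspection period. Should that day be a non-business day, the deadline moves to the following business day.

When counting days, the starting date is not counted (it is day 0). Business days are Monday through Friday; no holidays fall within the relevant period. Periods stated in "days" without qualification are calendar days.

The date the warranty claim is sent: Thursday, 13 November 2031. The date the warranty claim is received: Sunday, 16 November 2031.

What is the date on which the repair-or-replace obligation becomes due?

24 December 2031

The last day of the inspection period: 8 business days after Sunday, 16 November 2031, skipping weekends — Nov 17, Nov 18, Nov 19, Nov 20, Nov 21, Nov 24, Nov 25, Nov 26 — lands on Wednesday, 26 November 2031.
Adding 28 calendar days to 26 November 2031 gives 24 December 2031, which is the date on which the repair-or-replace obligation becomes due. 24 December 2031 is a Wednesday, so no roll-forward applies.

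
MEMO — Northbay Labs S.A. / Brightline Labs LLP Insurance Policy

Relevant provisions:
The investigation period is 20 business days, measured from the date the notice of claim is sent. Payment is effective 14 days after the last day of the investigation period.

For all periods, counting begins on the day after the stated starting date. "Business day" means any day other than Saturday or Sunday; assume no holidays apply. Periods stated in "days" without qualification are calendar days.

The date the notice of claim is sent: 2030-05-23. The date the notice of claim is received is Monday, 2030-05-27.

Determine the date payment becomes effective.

From Thursday, 2030-05-23, 20 business days (May 24, May 27, May 28, May 29, …, Jun 18, Jun 19, Jun 20, skipping weekends) brings us to Thursday, 2030-06-20, which is the last day of the investigation period.
Adding 14 calendar days to 2030-06-20 gives 2030-07-04, which is the date payment becomes effective.

2030-07-04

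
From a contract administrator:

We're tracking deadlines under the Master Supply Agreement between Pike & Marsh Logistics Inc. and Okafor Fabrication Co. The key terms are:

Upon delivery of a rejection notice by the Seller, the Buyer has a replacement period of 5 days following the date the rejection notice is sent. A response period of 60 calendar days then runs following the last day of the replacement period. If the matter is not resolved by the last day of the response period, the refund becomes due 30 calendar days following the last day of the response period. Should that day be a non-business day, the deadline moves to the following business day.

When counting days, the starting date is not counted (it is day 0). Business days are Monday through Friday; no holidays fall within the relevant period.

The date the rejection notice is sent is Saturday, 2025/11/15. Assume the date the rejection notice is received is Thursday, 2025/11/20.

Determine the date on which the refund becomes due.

The last day of the replacement period: 2025/11/15 + 5 days = 2025/11/20.
The last day of the response period: 60 calendar days after 2025/11/20 is 2026/01/19.
Adding 30 calendar days to 2026/01/19 gives 2026/02/18, which is the date on which the refund becomes due. 2026/02/18 is a Wednesday, so no roll-forward applies.

2026/02/18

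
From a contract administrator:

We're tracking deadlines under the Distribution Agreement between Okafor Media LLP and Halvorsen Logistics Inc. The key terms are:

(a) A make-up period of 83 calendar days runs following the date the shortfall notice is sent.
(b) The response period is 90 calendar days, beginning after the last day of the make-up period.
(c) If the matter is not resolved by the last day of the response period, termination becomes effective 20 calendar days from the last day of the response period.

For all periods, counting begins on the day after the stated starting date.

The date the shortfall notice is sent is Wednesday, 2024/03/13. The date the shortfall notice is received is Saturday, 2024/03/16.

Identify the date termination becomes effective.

The last day of the make-up period: 2024/03/13 + 83 days = 2024/06/04.
The last day of the response period: 2024/06/04 + 90 days = 2024/09/02.
Adding 20 calendar days to 2024/09/02 gives 2024/09/22, which is the date termination becomes effective.

2024/09/22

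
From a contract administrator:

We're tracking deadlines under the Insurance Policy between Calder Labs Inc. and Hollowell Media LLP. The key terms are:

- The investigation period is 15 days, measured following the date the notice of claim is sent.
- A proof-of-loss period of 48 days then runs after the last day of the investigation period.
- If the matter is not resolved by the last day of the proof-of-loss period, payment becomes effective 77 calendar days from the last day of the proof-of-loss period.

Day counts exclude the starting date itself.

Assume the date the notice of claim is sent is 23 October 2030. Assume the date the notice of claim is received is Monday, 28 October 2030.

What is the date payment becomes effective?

The last day of the investigation period: 23 October 2030 + 15 days = 7 November 2030.
Adding 48 calendar days to 7 November 2030 gives 25 December 2030, which is the last day of the proof-of-loss period.
Adding 77 calendar days to 25 December 2030 gives 12 March 2031, which is the date payment becomes effective.

12 March 2031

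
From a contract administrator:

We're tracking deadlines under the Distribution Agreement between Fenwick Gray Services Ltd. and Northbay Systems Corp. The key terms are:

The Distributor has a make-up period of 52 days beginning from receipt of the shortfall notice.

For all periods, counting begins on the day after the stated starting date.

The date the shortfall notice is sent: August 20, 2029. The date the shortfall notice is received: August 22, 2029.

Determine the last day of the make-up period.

October 13, 2029

The last day of the make-up period: August 22, 2029 + 52 days = October 13, 2029.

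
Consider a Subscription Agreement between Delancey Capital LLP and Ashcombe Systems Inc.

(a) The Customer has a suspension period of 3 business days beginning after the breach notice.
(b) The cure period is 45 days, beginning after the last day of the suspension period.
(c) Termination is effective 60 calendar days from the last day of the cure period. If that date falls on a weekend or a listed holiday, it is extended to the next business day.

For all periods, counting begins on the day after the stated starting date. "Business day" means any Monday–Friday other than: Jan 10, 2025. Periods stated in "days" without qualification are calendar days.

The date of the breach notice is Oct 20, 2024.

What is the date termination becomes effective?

Feb 5, 2025

The last day of the suspension period: 3 business days after Sunday, Oct 20, 2024, skipping weekends — Oct 21, Oct 22, Oct 23 — lands on Wednesday, Oct 23, 2024.
Adding 45 calendar days to Oct 23, 2024 gives Dec 7, 2024, which is the last day of the cure period.
The date termination becomes effective: Dec 7, 2024 + 60 days = Feb 5, 2025. Feb 5, 2025 is a Wednesday and is not a listed holiday, so no roll-forward applies.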